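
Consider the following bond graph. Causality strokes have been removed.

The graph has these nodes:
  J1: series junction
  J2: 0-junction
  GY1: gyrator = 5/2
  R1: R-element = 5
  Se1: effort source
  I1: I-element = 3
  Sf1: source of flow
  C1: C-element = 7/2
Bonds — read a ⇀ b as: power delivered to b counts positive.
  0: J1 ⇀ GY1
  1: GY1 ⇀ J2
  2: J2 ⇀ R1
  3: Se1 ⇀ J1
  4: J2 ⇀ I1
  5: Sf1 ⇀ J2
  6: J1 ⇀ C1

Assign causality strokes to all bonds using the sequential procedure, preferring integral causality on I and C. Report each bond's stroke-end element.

b3 stroke at J1  (Se1: effort source, stroke at far end)
b5 stroke at Sf1  (Sf1 (Sf) sets flow on bond)
b4 stroke at I1  (I1: I, integral causality)
b6 stroke at J1  (C1: C, integral causality)
b0 stroke at GY1  (closing 1-jn rule on J1)
b1 stroke at GY1  (through GY1, causality inverts; strokes same side of GY1)
b2 stroke at J2  (closing 0-jn rule on J2)

β0 stroke at GY1
β1 stroke at GY1
β2 stroke at J2
β3 stroke at J1
β4 stroke at I1
β5 stroke at Sf1
β6 stroke at J1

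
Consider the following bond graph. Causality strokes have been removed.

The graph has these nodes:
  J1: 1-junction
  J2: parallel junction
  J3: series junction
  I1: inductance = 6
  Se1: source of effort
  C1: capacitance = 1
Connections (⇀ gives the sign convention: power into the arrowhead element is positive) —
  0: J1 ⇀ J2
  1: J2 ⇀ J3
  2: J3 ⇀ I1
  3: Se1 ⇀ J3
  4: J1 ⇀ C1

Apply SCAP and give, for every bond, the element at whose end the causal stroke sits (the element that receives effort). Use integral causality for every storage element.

#0 stroke→J2
#1 stroke→J3
#2 stroke→I1
#3 stroke→J3
#4 stroke→J1

#3 →J3  (source Se1 imposes e)
#2 →I1  (I1 integral (f out))
#1 →J3  (1-jn J3 has f-setter on 2)
#0 →J2  (J2: last free bond brings effort in)
#4 →J1  (J1 flow already set via bond 0)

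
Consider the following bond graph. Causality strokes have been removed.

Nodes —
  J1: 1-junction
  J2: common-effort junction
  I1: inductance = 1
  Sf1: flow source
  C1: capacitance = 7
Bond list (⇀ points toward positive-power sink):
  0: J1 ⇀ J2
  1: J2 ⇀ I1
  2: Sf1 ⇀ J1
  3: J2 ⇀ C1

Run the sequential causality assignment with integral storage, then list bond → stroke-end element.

#0 →J1
#1 →I1
#2 →Sf1
#3 →J2

b2 →Sf1  (Sf1 fixes flow; stroke at Sf1)
b0 →J1  (common-f at J1 fixed by 2)
b1 →I1  (prefer integral on I1)
b3 →J2  (J2 needs exactly one e-in)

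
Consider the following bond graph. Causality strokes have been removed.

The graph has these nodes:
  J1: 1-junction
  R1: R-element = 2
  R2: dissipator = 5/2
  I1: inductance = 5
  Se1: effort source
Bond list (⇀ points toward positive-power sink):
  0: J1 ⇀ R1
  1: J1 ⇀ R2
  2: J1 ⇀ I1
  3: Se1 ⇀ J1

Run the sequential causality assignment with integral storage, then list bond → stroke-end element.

β3 stroke→J1  (Se1 (Se) sets effort on bond)
β2 stroke→I1  (I1: I, integral causality)
β0 stroke→J1  (J1: bond 2 brought flow, rest push out)
β1 stroke→J1  (1-jn J1 has f-setter on 2)

β0 |J1
β1 |J1
β2 |I1
β3 |J1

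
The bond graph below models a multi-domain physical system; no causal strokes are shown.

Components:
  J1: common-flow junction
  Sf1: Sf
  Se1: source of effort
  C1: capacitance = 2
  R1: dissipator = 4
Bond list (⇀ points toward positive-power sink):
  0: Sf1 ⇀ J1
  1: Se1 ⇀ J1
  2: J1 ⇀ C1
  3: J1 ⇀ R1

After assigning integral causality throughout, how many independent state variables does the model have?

1  (C1 all integral)

#0 →Sf1  (source Sf1 imposes f)
#1 →J1  (source Se1 imposes e)
#2 →J1  (J1 flow already set via bond 0)
#3 →J1  (common-f at J1 fixed by 0)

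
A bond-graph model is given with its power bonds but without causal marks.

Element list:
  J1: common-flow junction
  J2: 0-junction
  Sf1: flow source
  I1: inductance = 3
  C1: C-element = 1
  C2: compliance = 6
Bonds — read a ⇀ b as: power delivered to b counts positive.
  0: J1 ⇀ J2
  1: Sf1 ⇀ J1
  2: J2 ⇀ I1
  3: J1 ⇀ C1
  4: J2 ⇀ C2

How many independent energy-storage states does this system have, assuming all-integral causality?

3  (C1, C2, I1 all integral)

β1 |Sf1  (Sf1: flow source, stroke at near end)
β0 |J1  (1-jn J1 has f-setter on 1)
β3 |J1  (1-jn J1 has f-setter on 1)
β2 |I1  (prefer integral on I1)
β4 |J2  (J2: last free bond brings effort in)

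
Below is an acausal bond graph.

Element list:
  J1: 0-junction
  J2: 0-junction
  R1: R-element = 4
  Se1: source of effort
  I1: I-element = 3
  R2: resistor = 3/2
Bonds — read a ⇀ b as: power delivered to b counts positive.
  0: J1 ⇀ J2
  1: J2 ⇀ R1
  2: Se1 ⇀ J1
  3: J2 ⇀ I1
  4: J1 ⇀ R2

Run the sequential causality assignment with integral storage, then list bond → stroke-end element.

β0 |J2
β1 |R1
β2 |J1
β3 |I1
β4 |R2

β2 stroke→J1  (Se1 (Se) sets effort on bond)
β0 stroke→J2  (J1: bond 2 brought effort, rest push out)
β4 stroke→R2  (common-e at J1 fixed by 2)
β1 stroke→R1  (J2 effort already set via bond 0)
β3 stroke→I1  (common-e at J2 fixed by 0)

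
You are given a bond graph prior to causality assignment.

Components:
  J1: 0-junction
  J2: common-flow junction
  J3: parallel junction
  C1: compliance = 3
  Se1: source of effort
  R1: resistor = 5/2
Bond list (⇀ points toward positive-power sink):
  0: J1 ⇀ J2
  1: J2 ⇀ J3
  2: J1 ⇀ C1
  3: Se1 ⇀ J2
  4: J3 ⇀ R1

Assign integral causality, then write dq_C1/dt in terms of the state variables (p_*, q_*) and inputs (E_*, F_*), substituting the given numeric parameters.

dq_C1/dt = -2*E_Se1/5 - 2*q_C1/15

b3 |J2  (Se1 fixes effort; stroke away)
b2 |J1  (C1 integral (e out))
b0 |J2  (J1: bond 2 brought effort, rest push out)
b1 |J3  (J2 needs exactly one f-in)
b4 |R1  (0-jn J3 has e-setter on 1)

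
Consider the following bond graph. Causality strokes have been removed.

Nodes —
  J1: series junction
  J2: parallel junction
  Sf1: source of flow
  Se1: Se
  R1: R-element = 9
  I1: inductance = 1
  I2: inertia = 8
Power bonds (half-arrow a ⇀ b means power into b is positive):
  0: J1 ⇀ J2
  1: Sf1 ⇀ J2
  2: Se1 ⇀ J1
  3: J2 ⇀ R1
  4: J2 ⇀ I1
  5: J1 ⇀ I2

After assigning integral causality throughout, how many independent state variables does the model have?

2  (I1, I2 all integral)

#1 →Sf1  (Sf1 fixes flow; stroke at Sf1)
#2 →J1  (Se1 fixes effort; stroke away)
#4 →I1  (I1: I, integral causality)
#5 →I2  (I2: I, integral causality)
#0 →J1  (J1 flow already set via bond 5)
#3 →J2  (only one effort-in slot at J2)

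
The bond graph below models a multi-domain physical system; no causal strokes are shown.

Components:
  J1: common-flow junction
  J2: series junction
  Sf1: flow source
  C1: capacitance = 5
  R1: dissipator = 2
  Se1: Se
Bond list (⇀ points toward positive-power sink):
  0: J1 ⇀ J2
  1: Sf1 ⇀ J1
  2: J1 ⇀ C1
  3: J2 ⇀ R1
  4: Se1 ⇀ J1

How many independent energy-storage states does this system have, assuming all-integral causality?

bond 1 stroke→Sf1  (Sf1: flow source, stroke at near end)
bond 4 stroke→J1  (Se1: effort source, stroke at far end)
bond 0 stroke→J1  (J1 flow already set via bond 1)
bond 2 stroke→J1  (J1 flow already set via bond 1)
bond 3 stroke→J2  (J2: bond 0 brought flow, rest push out)

1  (C1 all integral)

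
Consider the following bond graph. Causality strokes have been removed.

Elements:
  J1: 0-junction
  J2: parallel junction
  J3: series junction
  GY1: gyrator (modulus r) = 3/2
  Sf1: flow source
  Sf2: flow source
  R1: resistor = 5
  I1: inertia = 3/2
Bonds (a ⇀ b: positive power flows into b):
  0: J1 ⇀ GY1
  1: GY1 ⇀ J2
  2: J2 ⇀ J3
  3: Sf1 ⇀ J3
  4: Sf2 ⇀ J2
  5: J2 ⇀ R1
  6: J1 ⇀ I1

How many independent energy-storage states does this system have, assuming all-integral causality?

#3 →Sf1  (source Sf1 imposes f)
#4 →Sf2  (Sf2: flow source, stroke at near end)
#2 →J3  (J3 flow already set via bond 3)
#6 →I1  (I1 outputs flow p/I1)
#0 →J1  (J1 needs exactly one e-in)
#1 →J2  (GY1 both-in/both-out from 0)
#5 →R1  (common-e at J2 fixed by 1)

1  (I1 all integral)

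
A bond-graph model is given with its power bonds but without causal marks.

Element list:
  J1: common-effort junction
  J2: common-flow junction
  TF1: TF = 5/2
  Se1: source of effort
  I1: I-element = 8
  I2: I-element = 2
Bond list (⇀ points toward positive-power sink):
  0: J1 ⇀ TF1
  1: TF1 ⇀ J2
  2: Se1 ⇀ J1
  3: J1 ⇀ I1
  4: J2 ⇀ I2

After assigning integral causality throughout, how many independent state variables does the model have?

2  (I1, I2 all integral)

b2 stroke at J1  (Se1: effort source, stroke at far end)
b0 stroke at TF1  (J1: bond 2 brought effort, rest push out)
b3 stroke at I1  (J1 effort already set via bond 2)
b1 stroke at J2  (TF1 one-in-one-out from 0)
b4 stroke at I2  (only one flow-in slot at J2)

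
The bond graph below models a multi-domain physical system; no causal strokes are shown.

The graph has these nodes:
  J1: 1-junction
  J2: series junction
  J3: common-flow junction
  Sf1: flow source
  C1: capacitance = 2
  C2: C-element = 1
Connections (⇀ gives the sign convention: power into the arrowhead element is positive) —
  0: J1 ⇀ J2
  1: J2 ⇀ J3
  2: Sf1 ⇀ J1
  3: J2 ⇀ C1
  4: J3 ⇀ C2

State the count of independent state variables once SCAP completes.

2  (C1, C2 all integral)

b2 stroke→Sf1  (Sf1: flow source, stroke at near end)
b0 stroke→J1  (J1: bond 2 brought flow, rest push out)
b1 stroke→J2  (J2 flow already set via bond 0)
b3 stroke→J2  (J2 flow already set via bond 0)
b4 stroke→J3  (1-jn J3 has f-setter on 1)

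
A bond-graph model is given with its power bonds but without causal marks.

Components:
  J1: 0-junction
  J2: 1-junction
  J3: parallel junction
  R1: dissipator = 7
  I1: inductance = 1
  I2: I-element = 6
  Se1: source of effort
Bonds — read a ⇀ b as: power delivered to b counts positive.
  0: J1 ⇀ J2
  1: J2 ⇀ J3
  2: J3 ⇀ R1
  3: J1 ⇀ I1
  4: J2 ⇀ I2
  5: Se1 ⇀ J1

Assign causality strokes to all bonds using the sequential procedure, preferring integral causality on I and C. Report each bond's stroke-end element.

b5 |J1  (Se1 fixes effort; stroke away)
b0 |J2  (0-jn J1 has e-setter on 5)
b3 |I1  (J1: bond 5 brought effort, rest push out)
b4 |I2  (prefer integral on I2)
b1 |J2  (common-f at J2 fixed by 4)
b2 |J3  (J3 needs exactly one e-in)

#0 stroke at J2
#1 stroke at J2
#2 stroke at J3
#3 stroke at I1
#4 stroke at I2
#5 stroke at J1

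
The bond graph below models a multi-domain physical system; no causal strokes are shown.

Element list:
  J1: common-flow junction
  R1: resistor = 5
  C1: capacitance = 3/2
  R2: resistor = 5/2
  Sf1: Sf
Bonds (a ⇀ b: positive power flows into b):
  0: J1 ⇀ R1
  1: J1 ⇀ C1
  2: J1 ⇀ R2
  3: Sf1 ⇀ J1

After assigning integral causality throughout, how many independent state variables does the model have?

1  (C1 all integral)

b3 stroke at Sf1  (source Sf1 imposes f)
b0 stroke at J1  (J1: bond 3 brought flow, rest push out)
b1 stroke at J1  (J1 flow already set via bond 3)
b2 stroke at J1  (J1: bond 3 brought flow, rest push out)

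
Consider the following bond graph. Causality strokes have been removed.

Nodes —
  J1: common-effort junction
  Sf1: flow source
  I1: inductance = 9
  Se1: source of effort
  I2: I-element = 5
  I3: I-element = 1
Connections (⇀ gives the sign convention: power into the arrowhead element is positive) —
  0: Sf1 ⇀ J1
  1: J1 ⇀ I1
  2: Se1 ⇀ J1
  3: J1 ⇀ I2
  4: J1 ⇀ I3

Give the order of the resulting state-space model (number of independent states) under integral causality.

b0 |Sf1  (Sf1 (Sf) sets flow on bond)
b2 |J1  (source Se1 imposes e)
b1 |I1  (J1: bond 2 brought effort, rest push out)
b3 |I2  (J1 effort already set via bond 2)
b4 |I3  (J1 effort already set via bond 2)

3  (I1, I2, I3 all integral)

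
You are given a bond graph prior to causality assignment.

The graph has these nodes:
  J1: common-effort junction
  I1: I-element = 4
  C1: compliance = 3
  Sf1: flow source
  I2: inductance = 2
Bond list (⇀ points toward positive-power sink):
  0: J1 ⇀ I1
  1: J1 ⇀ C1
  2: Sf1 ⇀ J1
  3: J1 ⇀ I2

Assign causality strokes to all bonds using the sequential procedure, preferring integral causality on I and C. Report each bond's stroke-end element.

b2 |Sf1  (Sf1: flow source, stroke at near end)
b0 |I1  (I1 outputs flow p/I1)
b1 |J1  (C1: C, integral causality)
b3 |I2  (J1 effort already set via bond 1)

bond 0 stroke at I1
bond 1 stroke at J1
bond 2 stroke at Sf1
bond 3 stroke at I2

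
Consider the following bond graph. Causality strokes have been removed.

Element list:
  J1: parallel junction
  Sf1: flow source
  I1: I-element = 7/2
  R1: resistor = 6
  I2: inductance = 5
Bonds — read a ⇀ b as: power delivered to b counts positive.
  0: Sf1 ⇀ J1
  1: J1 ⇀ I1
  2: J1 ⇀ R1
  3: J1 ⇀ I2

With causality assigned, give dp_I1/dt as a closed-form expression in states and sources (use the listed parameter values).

dp_I1/dt = 6*F_Sf1 - 12*p_I1/7 - 6*p_I2/5

b0 stroke→Sf1  (Sf1: flow source, stroke at near end)
b1 stroke→I1  (I1 integral (f out))
b3 stroke→I2  (prefer integral on I2)
b2 stroke→J1  (J1 needs exactly one e-in)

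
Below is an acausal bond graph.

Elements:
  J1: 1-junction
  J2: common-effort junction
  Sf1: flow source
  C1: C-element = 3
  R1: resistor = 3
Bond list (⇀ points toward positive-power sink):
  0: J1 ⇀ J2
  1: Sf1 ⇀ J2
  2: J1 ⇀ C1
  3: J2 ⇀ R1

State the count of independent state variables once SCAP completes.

bond 1 |Sf1  (source Sf1 imposes f)
bond 2 |J1  (C1: C, integral causality)
bond 0 |J2  (closing 1-jn rule on J1)
bond 3 |R1  (J2: bond 0 brought effort, rest push out)

1  (C1 all integral)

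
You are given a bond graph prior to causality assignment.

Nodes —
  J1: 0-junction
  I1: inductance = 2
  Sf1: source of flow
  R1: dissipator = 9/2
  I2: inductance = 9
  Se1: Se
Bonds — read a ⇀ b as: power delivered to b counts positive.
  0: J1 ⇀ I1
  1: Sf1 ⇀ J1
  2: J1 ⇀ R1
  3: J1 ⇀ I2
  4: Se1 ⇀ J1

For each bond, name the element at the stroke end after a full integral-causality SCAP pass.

b0 stroke at I1
b1 stroke at Sf1
b2 stroke at R1
b3 stroke at I2
b4 stroke at J1

#1 →Sf1  (Sf1: flow source, stroke at near end)
#4 →J1  (Se1: effort source, stroke at far end)
#0 →I1  (common-e at J1 fixed by 4)
#2 →R1  (0-jn J1 has e-setter on 4)
#3 →I2  (J1: bond 4 brought effort, rest push out)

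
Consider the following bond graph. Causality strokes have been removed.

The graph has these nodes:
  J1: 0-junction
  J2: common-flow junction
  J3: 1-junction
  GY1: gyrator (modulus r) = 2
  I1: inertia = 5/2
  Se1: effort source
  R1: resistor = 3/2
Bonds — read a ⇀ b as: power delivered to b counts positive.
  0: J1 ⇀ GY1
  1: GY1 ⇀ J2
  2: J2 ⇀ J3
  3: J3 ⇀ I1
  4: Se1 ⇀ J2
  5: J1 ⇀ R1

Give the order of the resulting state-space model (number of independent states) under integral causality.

1  (I1 all integral)

b4 stroke→J2  (Se1: effort source, stroke at far end)
b3 stroke→I1  (I1: I, integral causality)
b2 stroke→J3  (J3 flow already set via bond 3)
b1 stroke→J2  (J2 flow already set via bond 2)
b0 stroke→J1  (GY1: gyrator matches bond 1)
b5 stroke→R1  (0-jn J1 has e-setter on 0)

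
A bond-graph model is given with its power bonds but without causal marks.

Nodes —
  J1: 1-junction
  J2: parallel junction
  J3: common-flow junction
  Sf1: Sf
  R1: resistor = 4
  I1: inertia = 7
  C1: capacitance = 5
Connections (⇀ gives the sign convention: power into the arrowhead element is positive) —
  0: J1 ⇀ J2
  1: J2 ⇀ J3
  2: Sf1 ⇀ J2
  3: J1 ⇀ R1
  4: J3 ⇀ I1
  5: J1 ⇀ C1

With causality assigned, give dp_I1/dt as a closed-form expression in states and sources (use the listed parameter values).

dp_I1/dt = 4*F_Sf1 - 4*p_I1/7 - q_C1/5

bond 2 stroke→Sf1  (Sf1 (Sf) sets flow on bond)
bond 4 stroke→I1  (I1 integral (f out))
bond 1 stroke→J3  (J3: bond 4 brought flow, rest push out)
bond 0 stroke→J2  (J2 needs exactly one e-in)
bond 3 stroke→J1  (J1: bond 0 brought flow, rest push out)
bond 5 stroke→J1  (common-f at J1 fixed by 0)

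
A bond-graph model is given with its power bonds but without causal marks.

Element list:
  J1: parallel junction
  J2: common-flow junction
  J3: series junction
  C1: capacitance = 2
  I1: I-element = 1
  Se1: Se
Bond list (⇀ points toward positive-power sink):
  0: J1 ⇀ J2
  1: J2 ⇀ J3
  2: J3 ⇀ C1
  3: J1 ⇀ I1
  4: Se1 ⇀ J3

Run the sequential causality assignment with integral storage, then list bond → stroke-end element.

β0 stroke→J1
β1 stroke→J2
β2 stroke→J3
β3 stroke→I1
β4 stroke→J3

b4 →J3  (Se1: effort source, stroke at far end)
b2 →J3  (C1 integral (e out))
b1 →J2  (J3 needs exactly one f-in)
b0 →J1  (J2: last free bond brings flow in)
b3 →I1  (J1 effort already set via bond 0)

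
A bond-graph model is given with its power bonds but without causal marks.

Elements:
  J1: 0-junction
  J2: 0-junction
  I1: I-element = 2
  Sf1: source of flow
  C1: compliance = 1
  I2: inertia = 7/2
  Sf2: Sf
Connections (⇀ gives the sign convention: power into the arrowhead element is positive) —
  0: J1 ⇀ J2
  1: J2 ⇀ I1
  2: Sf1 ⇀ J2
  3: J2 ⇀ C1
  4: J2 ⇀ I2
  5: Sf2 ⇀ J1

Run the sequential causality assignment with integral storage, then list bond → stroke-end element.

bond 2 stroke→Sf1  (Sf1: flow source, stroke at near end)
bond 5 stroke→Sf2  (Sf2 (Sf) sets flow on bond)
bond 0 stroke→J1  (only one effort-in slot at J1)
bond 1 stroke→I1  (I1: I, integral causality)
bond 3 stroke→J2  (C1 outputs effort q/C1)
bond 4 stroke→I2  (J2 effort already set via bond 3)

bond 0 stroke at J1
bond 1 stroke at I1
bond 2 stroke at Sf1
bond 3 stroke at J2
bond 4 stroke at I2
bond 5 stroke at Sf2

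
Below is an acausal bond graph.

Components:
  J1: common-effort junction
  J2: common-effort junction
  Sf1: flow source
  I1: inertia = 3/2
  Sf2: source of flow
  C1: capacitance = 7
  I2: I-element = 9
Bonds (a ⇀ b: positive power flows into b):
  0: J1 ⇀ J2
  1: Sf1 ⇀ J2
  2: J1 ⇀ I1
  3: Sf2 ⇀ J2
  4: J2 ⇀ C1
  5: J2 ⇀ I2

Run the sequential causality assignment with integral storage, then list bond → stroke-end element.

β1 →Sf1  (Sf1 fixes flow; stroke at Sf1)
β3 →Sf2  (Sf2 fixes flow; stroke at Sf2)
β2 →I1  (I1 integral (f out))
β0 →J1  (J1: last free bond brings effort in)
β4 →J2  (C1: C, integral causality)
β5 →I2  (J2 effort already set via bond 4)

β0 |J1
β1 |Sf1
β2 |I1
β3 |Sf2
β4 |J2
β5 |I2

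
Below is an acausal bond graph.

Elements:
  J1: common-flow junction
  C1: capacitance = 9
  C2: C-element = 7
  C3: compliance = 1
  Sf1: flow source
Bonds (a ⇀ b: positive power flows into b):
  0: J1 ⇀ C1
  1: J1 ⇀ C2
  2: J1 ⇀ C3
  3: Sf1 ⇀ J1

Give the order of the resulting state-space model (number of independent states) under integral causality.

3  (C1, C2, C3 all integral)

b3 stroke→Sf1  (Sf1 fixes flow; stroke at Sf1)
b0 stroke→J1  (1-jn J1 has f-setter on 3)
b1 stroke→J1  (1-jn J1 has f-setter on 3)
b2 stroke→J1  (common-f at J1 fixed by 3)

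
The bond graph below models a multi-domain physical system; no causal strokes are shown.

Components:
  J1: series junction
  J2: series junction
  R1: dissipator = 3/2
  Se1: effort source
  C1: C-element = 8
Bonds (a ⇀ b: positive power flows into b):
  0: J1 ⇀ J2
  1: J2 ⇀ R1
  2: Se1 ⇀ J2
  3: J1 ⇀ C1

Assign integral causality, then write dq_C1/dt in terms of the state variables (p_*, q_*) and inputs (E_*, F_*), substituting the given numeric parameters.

b2 |J2  (Se1 fixes effort; stroke away)
b3 |J1  (C1: C, integral causality)
b0 |J2  (closing 1-jn rule on J1)
b1 |R1  (only one flow-in slot at J2)

dq_C1/dt = 2*E_Se1/3 - q_C1/12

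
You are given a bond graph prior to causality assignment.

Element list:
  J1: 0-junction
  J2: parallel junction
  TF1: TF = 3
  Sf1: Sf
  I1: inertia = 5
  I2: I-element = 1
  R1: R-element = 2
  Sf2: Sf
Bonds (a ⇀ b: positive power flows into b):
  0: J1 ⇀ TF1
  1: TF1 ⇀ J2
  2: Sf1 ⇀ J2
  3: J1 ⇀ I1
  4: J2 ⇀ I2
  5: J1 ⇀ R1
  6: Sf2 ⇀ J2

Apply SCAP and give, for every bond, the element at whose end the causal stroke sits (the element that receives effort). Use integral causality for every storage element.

bond 2 stroke→Sf1  (source Sf1 imposes f)
bond 6 stroke→Sf2  (source Sf2 imposes f)
bond 3 stroke→I1  (I1 integral (f out))
bond 4 stroke→I2  (I2: I, integral causality)
bond 1 stroke→J2  (closing 0-jn rule on J2)
bond 0 stroke→TF1  (TF TF1: opposite of bond 1)
bond 5 stroke→J1  (closing 0-jn rule on J1)

bond 0 →TF1
bond 1 →J2
bond 2 →Sf1
bond 3 →I1
bond 4 →I2
bond 5 →J1
bond 6 →Sf2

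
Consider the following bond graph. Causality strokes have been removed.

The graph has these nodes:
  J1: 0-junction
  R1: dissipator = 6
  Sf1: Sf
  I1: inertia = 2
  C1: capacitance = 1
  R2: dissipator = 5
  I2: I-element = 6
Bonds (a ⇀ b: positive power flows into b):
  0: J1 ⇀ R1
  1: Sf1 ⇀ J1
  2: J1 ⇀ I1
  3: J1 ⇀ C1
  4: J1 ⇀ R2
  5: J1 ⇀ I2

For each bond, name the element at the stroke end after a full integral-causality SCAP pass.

b1 stroke at Sf1  (Sf1 fixes flow; stroke at Sf1)
b2 stroke at I1  (I1 integral (f out))
b3 stroke at J1  (C1 outputs effort q/C1)
b0 stroke at R1  (J1 effort already set via bond 3)
b4 stroke at R2  (J1 effort already set via bond 3)
b5 stroke at I2  (0-jn J1 has e-setter on 3)

#0 stroke→R1
#1 stroke→Sf1
#2 stroke→I1
#3 stroke→J1
#4 stroke→R2
#5 stroke→I2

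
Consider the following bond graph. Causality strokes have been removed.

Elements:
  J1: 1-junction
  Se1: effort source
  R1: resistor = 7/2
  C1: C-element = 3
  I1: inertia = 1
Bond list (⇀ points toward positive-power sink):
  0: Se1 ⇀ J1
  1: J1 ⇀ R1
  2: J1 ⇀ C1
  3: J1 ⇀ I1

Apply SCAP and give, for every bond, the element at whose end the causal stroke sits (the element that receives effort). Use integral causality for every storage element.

#0 stroke→J1
#1 stroke→J1
#2 stroke→J1
#3 stroke→I1

#0 |J1  (Se1 (Se) sets effort on bond)
#2 |J1  (C1 outputs effort q/C1)
#3 |I1  (I1 integral (f out))
#1 |J1  (1-jn J1 has f-setter on 3)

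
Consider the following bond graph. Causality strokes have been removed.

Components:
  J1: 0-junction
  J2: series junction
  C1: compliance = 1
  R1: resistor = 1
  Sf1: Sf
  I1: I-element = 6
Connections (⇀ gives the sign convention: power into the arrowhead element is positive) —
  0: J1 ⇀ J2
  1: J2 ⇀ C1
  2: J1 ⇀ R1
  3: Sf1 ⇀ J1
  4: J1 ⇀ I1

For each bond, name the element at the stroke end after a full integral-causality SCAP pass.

b3 stroke at Sf1  (Sf1 (Sf) sets flow on bond)
b1 stroke at J2  (C1 outputs effort q/C1)
b0 stroke at J1  (only one flow-in slot at J2)
b2 stroke at R1  (J1: bond 0 brought effort, rest push out)
b4 stroke at I1  (J1: bond 0 brought effort, rest push out)

bond 0 stroke→J1
bond 1 stroke→J2
bond 2 stroke→R1
bond 3 stroke→Sf1
bond 4 stroke→I1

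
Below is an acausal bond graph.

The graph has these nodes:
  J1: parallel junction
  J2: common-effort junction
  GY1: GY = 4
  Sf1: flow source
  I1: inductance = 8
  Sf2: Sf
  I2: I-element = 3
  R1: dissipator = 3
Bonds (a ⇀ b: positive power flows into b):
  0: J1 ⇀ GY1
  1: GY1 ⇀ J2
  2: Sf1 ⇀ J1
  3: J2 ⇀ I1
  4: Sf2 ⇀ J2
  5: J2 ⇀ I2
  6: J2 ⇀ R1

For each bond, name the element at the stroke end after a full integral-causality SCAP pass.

bond 0 stroke at J1
bond 1 stroke at J2
bond 2 stroke at Sf1
bond 3 stroke at I1
bond 4 stroke at Sf2
bond 5 stroke at I2
bond 6 stroke at R1

β2 stroke→Sf1  (Sf1 fixes flow; stroke at Sf1)
β4 stroke→Sf2  (Sf2 (Sf) sets flow on bond)
β0 stroke→J1  (J1: last free bond brings effort in)
β1 stroke→J2  (GY GY1: same side as bond 0)
β3 stroke→I1  (0-jn J2 has e-setter on 1)
β5 stroke→I2  (J2 effort already set via bond 1)
β6 stroke→R1  (J2: bond 1 brought effort, rest push out)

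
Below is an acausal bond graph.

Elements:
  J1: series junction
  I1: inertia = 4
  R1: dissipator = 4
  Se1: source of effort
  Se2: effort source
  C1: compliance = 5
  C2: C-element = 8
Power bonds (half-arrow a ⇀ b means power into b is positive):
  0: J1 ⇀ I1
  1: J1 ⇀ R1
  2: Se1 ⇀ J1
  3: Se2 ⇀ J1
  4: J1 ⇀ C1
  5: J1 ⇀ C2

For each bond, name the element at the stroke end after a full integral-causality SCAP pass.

b0 stroke at I1
b1 stroke at J1
b2 stroke at J1
b3 stroke at J1
b4 stroke at J1
b5 stroke at J1

b2 →J1  (Se1: effort source, stroke at far end)
b3 →J1  (source Se2 imposes e)
b0 →I1  (I1 outputs flow p/I1)
b1 →J1  (J1 flow already set via bond 0)
b4 →J1  (1-jn J1 has f-setter on 0)
b5 →J1  (1-jn J1 has f-setter on 0)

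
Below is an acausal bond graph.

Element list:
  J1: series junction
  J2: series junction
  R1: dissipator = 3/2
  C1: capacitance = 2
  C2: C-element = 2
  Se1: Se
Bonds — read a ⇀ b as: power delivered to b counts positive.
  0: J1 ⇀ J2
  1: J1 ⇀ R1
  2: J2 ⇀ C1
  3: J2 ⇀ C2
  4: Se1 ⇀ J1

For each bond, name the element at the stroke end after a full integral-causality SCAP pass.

β4 |J1  (Se1: effort source, stroke at far end)
β2 |J2  (C1 integral (e out))
β3 |J2  (C2 outputs effort q/C2)
β0 |J1  (only one flow-in slot at J2)
β1 |R1  (J1: last free bond brings flow in)

#0 |J1
#1 |R1
#2 |J2
#3 |J2
#4 |J1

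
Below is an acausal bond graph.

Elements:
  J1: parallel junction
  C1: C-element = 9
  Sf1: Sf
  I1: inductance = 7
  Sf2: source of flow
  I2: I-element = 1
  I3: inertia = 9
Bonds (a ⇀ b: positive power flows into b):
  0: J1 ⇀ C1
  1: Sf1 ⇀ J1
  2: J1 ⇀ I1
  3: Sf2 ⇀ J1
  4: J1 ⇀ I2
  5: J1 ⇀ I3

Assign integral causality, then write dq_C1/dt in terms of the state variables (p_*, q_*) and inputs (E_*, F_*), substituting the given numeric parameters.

dq_C1/dt = F_Sf1 + F_Sf2 - p_I1/7 - p_I2 - p_I3/9

β1 →Sf1  (Sf1 fixes flow; stroke at Sf1)
β3 →Sf2  (Sf2: flow source, stroke at near end)
β0 →J1  (C1 integral (e out))
β2 →I1  (0-jn J1 has e-setter on 0)
β4 →I2  (0-jn J1 has e-setter on 0)
β5 →I3  (J1: bond 0 brought effort, rest push out)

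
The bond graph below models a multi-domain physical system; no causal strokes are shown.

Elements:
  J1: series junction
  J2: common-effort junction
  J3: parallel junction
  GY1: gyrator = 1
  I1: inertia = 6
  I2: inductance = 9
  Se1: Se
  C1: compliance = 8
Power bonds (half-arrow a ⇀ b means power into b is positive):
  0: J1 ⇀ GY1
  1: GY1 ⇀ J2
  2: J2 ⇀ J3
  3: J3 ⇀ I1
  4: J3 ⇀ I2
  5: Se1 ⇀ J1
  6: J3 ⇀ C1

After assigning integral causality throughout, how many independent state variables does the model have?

β5 stroke at J1  (source Se1 imposes e)
β0 stroke at GY1  (J1: last free bond brings flow in)
β1 stroke at GY1  (through GY1, causality inverts; strokes same side of GY1)
β2 stroke at J2  (J2 needs exactly one e-in)
β3 stroke at I1  (I1 integral (f out))
β4 stroke at I2  (I2: I, integral causality)
β6 stroke at J3  (closing 0-jn rule on J3)

3  (C1, I1, I2 all integral)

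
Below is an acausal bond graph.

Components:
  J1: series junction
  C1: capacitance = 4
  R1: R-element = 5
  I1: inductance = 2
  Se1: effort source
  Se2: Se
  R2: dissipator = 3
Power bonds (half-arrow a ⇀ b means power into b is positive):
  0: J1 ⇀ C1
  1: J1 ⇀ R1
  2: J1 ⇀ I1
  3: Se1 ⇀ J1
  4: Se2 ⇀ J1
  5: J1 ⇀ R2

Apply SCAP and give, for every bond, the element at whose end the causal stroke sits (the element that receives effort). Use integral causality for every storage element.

β3 stroke at J1  (Se1 (Se) sets effort on bond)
β4 stroke at J1  (Se2: effort source, stroke at far end)
β0 stroke at J1  (C1 outputs effort q/C1)
β2 stroke at I1  (I1 integral (f out))
β1 stroke at J1  (J1 flow already set via bond 2)
β5 stroke at J1  (1-jn J1 has f-setter on 2)

β0 |J1
β1 |J1
β2 |I1
β3 |J1
β4 |J1
β5 |J1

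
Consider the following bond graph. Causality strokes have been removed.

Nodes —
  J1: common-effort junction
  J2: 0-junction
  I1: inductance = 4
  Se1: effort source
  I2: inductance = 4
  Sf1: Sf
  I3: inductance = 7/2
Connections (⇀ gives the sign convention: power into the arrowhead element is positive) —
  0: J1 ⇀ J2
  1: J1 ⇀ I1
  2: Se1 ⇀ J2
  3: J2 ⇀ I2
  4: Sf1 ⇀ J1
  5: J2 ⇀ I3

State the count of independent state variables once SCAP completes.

3  (I1, I2, I3 all integral)

β2 stroke→J2  (Se1 (Se) sets effort on bond)
β4 stroke→Sf1  (Sf1 fixes flow; stroke at Sf1)
β0 stroke→J1  (J2: bond 2 brought effort, rest push out)
β3 stroke→I2  (common-e at J2 fixed by 2)
β5 stroke→I3  (common-e at J2 fixed by 2)
β1 stroke→I1  (J1: bond 0 brought effort, rest push out)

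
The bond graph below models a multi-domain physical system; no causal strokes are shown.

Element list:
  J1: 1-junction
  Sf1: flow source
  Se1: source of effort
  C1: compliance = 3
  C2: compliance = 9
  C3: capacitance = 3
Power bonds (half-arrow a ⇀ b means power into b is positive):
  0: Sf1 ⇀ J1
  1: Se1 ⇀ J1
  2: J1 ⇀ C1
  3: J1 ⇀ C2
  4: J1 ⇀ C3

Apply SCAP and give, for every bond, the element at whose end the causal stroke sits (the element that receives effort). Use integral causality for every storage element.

b0 |Sf1  (Sf1 (Sf) sets flow on bond)
b1 |J1  (Se1 (Se) sets effort on bond)
b2 |J1  (common-f at J1 fixed by 0)
b3 |J1  (J1: bond 0 brought flow, rest push out)
b4 |J1  (J1 flow already set via bond 0)

β0 →Sf1
β1 →J1
β2 →J1
β3 →J1
β4 →J1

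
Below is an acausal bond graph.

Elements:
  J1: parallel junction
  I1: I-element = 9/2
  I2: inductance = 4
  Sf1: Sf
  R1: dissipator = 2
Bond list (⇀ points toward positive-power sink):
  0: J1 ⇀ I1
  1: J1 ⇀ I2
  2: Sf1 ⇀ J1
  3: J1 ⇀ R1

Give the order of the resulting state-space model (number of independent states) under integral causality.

2  (I1, I2 all integral)

bond 2 →Sf1  (Sf1 (Sf) sets flow on bond)
bond 0 →I1  (I1: I, integral causality)
bond 1 →I2  (prefer integral on I2)
bond 3 →J1  (closing 0-jn rule on J1)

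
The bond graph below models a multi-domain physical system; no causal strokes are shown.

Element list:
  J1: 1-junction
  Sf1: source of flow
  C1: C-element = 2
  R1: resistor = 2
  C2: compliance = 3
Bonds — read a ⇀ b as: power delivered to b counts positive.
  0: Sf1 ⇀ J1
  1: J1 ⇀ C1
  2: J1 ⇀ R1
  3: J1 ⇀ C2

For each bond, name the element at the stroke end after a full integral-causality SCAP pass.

β0 stroke→Sf1  (source Sf1 imposes f)
β1 stroke→J1  (1-jn J1 has f-setter on 0)
β2 stroke→J1  (J1 flow already set via bond 0)
β3 stroke→J1  (J1: bond 0 brought flow, rest push out)

#0 stroke→Sf1
#1 stroke→J1
#2 stroke→J1
#3 stroke→J1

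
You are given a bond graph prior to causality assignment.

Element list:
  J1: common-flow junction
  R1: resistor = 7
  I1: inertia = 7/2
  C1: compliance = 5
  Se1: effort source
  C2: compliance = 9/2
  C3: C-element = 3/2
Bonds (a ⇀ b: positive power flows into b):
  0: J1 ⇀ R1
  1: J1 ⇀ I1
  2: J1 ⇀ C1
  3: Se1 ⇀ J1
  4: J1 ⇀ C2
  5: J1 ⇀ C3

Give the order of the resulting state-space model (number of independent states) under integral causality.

#3 stroke at J1  (Se1: effort source, stroke at far end)
#1 stroke at I1  (I1 integral (f out))
#0 stroke at J1  (1-jn J1 has f-setter on 1)
#2 stroke at J1  (J1: bond 1 brought flow, rest push out)
#4 stroke at J1  (common-f at J1 fixed by 1)
#5 stroke at J1  (1-jn J1 has f-setter on 1)

4  (C1, C2, C3, I1 all integral)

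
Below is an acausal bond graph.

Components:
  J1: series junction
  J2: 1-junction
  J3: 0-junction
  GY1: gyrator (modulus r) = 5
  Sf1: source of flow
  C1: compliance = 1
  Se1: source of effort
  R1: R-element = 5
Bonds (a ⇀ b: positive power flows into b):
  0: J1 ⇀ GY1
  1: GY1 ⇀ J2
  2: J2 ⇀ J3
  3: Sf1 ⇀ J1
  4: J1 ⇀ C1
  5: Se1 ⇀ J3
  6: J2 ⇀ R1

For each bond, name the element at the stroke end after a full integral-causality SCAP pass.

#0 →J1
#1 →J2
#2 →J2
#3 →Sf1
#4 →J1
#5 →J3
#6 →R1

bond 3 |Sf1  (source Sf1 imposes f)
bond 5 |J3  (Se1 fixes effort; stroke away)
bond 0 |J1  (J1 flow already set via bond 3)
bond 4 |J1  (common-f at J1 fixed by 3)
bond 2 |J2  (J3: bond 5 brought effort, rest push out)
bond 1 |J2  (GY GY1: same side as bond 0)
bond 6 |R1  (J2 needs exactly one f-in)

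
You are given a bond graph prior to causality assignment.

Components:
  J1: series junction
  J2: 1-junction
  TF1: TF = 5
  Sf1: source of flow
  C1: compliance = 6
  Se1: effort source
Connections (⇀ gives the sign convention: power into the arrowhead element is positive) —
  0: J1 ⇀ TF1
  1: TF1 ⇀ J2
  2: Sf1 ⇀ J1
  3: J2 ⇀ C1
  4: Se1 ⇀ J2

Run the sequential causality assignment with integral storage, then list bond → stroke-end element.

β2 →Sf1  (Sf1 (Sf) sets flow on bond)
β4 →J2  (Se1: effort source, stroke at far end)
β0 →J1  (J1 flow already set via bond 2)
β1 →TF1  (TF1: transformer flips bond 0)
β3 →J2  (common-f at J2 fixed by 1)

bond 0 →J1
bond 1 →TF1
bond 2 →Sf1
bond 3 →J2
bond 4 →J2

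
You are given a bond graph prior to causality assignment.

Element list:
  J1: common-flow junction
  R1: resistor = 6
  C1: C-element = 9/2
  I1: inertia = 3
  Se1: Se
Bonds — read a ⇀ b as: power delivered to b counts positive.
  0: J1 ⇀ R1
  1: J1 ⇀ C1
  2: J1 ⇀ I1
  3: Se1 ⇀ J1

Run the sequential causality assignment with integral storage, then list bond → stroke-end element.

b3 |J1  (Se1: effort source, stroke at far end)
b1 |J1  (C1 outputs effort q/C1)
b2 |I1  (I1: I, integral causality)
b0 |J1  (J1: bond 2 brought flow, rest push out)

#0 |J1
#1 |J1
#2 |I1
#3 |J1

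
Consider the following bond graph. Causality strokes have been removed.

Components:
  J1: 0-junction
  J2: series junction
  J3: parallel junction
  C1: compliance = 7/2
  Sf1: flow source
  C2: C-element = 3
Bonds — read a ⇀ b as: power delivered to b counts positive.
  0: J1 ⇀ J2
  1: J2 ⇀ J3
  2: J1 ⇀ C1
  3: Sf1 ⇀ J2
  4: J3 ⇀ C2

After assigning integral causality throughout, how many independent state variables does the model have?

2  (C1, C2 all integral)

β3 →Sf1  (Sf1 fixes flow; stroke at Sf1)
β0 →J2  (J2: bond 3 brought flow, rest push out)
β1 →J2  (J2: bond 3 brought flow, rest push out)
β4 →J3  (J3: last free bond brings effort in)
β2 →J1  (only one effort-in slot at J1)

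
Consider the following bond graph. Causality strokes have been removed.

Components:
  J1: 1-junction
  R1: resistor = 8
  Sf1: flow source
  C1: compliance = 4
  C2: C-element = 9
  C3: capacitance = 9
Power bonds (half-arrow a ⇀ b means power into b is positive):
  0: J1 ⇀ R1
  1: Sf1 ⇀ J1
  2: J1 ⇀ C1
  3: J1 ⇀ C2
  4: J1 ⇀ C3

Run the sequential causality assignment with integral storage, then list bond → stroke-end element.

#1 |Sf1  (source Sf1 imposes f)
#0 |J1  (common-f at J1 fixed by 1)
#2 |J1  (J1 flow already set via bond 1)
#3 |J1  (common-f at J1 fixed by 1)
#4 |J1  (J1: bond 1 brought flow, rest push out)

bond 0 stroke→J1
bond 1 stroke→Sf1
bond 2 stroke→J1
bond 3 stroke→J1
bond 4 stroke→J1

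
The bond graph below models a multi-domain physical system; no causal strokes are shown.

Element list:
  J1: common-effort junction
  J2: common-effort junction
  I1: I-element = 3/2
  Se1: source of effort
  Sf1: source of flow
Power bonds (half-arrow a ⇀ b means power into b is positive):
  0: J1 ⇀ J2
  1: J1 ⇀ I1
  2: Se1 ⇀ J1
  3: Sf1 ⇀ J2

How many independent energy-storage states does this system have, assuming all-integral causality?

β2 |J1  (Se1 fixes effort; stroke away)
β3 |Sf1  (Sf1 (Sf) sets flow on bond)
β0 |J2  (J1: bond 2 brought effort, rest push out)
β1 |I1  (common-e at J1 fixed by 2)

1  (I1 all integral)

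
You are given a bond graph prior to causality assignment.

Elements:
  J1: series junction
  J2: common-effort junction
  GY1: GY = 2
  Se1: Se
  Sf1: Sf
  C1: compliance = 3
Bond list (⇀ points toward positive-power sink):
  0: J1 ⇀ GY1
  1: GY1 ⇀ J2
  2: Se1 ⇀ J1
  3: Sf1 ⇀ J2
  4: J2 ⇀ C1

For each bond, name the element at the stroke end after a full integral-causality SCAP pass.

β2 →J1  (Se1 (Se) sets effort on bond)
β3 →Sf1  (source Sf1 imposes f)
β0 →GY1  (only one flow-in slot at J1)
β1 →GY1  (GY GY1: same side as bond 0)
β4 →J2  (J2 needs exactly one e-in)

bond 0 →GY1
bond 1 →GY1
bond 2 →J1
bond 3 →Sf1
bond 4 →J2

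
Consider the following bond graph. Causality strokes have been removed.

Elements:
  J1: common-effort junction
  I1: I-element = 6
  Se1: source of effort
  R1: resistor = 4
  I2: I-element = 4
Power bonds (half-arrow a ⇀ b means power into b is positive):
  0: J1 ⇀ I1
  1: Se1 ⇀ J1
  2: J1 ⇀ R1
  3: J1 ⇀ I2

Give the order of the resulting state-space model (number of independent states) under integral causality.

b1 →J1  (Se1: effort source, stroke at far end)
b0 →I1  (common-e at J1 fixed by 1)
b2 →R1  (J1: bond 1 brought effort, rest push out)
b3 →I2  (J1: bond 1 brought effort, rest push out)

2  (I1, I2 all integral)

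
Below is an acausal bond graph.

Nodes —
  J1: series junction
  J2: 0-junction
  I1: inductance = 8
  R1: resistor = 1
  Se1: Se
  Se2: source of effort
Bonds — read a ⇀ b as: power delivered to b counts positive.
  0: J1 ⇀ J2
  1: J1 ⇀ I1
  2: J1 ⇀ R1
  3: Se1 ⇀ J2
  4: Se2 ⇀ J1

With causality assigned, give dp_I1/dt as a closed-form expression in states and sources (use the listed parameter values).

dp_I1/dt = -E_Se1 + E_Se2 - p_I1/8

bond 3 stroke at J2  (Se1 (Se) sets effort on bond)
bond 4 stroke at J1  (source Se2 imposes e)
bond 0 stroke at J1  (J2: bond 3 brought effort, rest push out)
bond 1 stroke at I1  (I1: I, integral causality)
bond 2 stroke at J1  (common-f at J1 fixed by 1)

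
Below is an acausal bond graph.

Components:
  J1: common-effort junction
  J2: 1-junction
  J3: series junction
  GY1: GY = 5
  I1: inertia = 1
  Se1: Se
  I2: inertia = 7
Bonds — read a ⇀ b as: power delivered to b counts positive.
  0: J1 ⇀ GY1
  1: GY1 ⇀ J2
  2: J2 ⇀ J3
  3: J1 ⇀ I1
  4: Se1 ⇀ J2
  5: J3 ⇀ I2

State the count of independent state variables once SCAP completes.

b4 stroke→J2  (Se1: effort source, stroke at far end)
b3 stroke→I1  (I1 outputs flow p/I1)
b0 stroke→J1  (J1: last free bond brings effort in)
b1 stroke→J2  (GY GY1: same side as bond 0)
b2 stroke→J3  (J2: last free bond brings flow in)
b5 stroke→I2  (closing 1-jn rule on J3)

2  (I1, I2 all integral)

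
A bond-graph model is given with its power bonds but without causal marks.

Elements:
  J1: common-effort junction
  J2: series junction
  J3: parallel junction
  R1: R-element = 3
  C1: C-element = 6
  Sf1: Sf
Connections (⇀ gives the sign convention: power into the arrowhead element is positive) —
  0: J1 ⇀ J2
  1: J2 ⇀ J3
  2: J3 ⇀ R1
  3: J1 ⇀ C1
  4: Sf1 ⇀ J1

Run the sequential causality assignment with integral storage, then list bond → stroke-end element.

bond 0 stroke→J2
bond 1 stroke→J3
bond 2 stroke→R1
bond 3 stroke→J1
bond 4 stroke→Sf1

β4 |Sf1  (Sf1 (Sf) sets flow on bond)
β3 |J1  (prefer integral on C1)
β0 |J2  (J1: bond 3 brought effort, rest push out)
β1 |J3  (closing 1-jn rule on J2)
β2 |R1  (common-e at J3 fixed by 1)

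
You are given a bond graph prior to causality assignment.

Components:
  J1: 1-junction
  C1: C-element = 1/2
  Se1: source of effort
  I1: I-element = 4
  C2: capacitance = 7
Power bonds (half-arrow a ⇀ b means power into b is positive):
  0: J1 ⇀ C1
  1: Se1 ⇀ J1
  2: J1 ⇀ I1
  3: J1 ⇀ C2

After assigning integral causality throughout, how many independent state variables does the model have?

3  (C1, C2, I1 all integral)

bond 1 stroke→J1  (Se1 fixes effort; stroke away)
bond 0 stroke→J1  (C1: C, integral causality)
bond 2 stroke→I1  (I1 outputs flow p/I1)
bond 3 stroke→J1  (J1 flow already set via bond 2)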